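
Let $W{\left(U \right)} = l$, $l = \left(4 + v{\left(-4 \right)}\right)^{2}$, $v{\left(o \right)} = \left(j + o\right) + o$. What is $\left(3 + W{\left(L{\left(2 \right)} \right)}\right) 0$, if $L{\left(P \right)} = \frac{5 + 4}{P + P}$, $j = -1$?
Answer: $0$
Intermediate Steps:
$v{\left(o \right)} = -1 + 2 o$ ($v{\left(o \right)} = \left(-1 + o\right) + o = -1 + 2 o$)
$L{\left(P \right)} = \frac{9}{2 P}$
$l = 25$ ($l = \left(4 + \left(-1 + 2 \left(-4\right)\right)\right)^{2} = \left(4 - 9\right)^{2} = \left(-5\right)^{2} = 25$)
$W{\left(U \right)} = 25$
$\left(3 + W{\left(L{\left(2 \right)} \right)}\right) 0 = \left(3 + 25\right) 0 = 28 \cdot 0 = 0$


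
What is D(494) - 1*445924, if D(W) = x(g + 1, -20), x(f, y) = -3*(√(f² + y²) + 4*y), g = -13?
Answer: -445684 - 12*√34 ≈ -4.4575e+5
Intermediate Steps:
x(f, y) = -12*y - 3*√(f² + y²)
D(W) = 240 - 12*√34 (D(W) = -12*(-20) - 3*√((-13 + 1)² + (-20)²) = 240 - 3*√((-12)² + 400) = 240 - 3*√(144 + 400) = 240 - 12*√34)
D(494) - 1*445924 = (240 - 12*√34) - 1*445924 = (240 - 12*√34) - 445924 = -445684 - 12*√34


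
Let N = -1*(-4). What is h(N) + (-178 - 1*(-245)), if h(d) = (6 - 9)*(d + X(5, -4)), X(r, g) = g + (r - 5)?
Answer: 67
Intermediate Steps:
X(r, g) = -5 + g + r (X(r, g) = g + (-5 + r) = -5 + g + r)
N = 4
h(d) = 12 - 3*d (h(d) = (6 - 9)*(d + (-5 - 4 + 5)) = -3*(d - 4) = -3*(-4 + d) = 12 - 3*d)
h(N) + (-178 - 1*(-245)) = (12 - 3*4) + (-178 - 1*(-245)) = (12 - 12) + (-178 + 245) = 0 + 67 = 67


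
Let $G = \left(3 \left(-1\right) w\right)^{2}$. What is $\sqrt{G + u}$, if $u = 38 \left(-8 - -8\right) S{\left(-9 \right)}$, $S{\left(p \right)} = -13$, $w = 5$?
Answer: $15$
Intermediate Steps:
$u = 0$ ($u = 38 \left(-8 - -8\right) \left(-13\right) = 38 \left(-8 + 8\right) \left(-13\right) = 38 \cdot 0 \left(-13\right) = 0 \left(-13\right) = 0$)
$G = 225$ ($G = \left(3 \left(-1\right) 5\right)^{2} = \left(\left(-3\right) 5\right)^{2} = \left(-15\right)^{2} = 225$)
$\sqrt{G + u} = \sqrt{225 + 0} = \sqrt{225} = 15$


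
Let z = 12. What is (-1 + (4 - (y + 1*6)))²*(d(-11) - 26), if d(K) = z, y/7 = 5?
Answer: -20216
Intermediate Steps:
y = 35 (y = 7*5 = 35)
d(K) = 12
(-1 + (4 - (y + 1*6)))²*(d(-11) - 26) = (-1 + (4 - (35 + 1*6)))²*(12 - 26) = (-1 + (4 - (35 + 6)))²*(-14) = (-1 + (4 - 1*41))²*(-14) = (-1 + (4 - 41))²*(-14) = (-1 - 37)²*(-14) = (-38)²*(-14) = 1444*(-14) = -20216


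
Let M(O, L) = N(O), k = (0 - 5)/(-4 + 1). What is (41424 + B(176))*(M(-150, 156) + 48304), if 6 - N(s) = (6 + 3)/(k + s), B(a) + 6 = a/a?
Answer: 890424709363/445 ≈ 2.0010e+9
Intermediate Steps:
k = 5/3 (k = -5/(-3) = -5*(-1/3) = 5/3 ≈ 1.6667)
B(a) = -5 (B(a) = -6 + a/a = -6 + 1 = -5)
N(s) = 6 - 9/(5/3 + s) (N(s) = 6 - (6 + 3)/(5/3 + s) = 6 - 9/(5/3 + s))
M(O, L) = 3*(1 + 6*O)/(5 + 3*O)
(41424 + B(176))*(M(-150, 156) + 48304) = (41424 - 5)*(3*(1 + 6*(-150))/(5 + 3*(-150)) + 48304) = 41419*(3*(1 - 900)/(5 - 450) + 48304) = 41419*(3*(-899)/(-445) + 48304) = 41419*(3*(-1/445)*(-899) + 48304) = 41419*(2697/445 + 48304) = 41419*(21497977/445) = 890424709363/445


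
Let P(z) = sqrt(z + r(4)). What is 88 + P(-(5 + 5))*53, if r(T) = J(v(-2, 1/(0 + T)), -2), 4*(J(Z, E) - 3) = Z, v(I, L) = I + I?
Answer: 88 + 106*I*sqrt(2) ≈ 88.0 + 149.91*I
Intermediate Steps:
v(I, L) = 2*I
J(Z, E) = 3 + Z/4
r(T) = 2 (r(T) = 3 + (2*(-2))/4 = 3 + (1/4)*(-4) = 3 - 1 = 2)
P(z) = sqrt(2 + z) (P(z) = sqrt(z + 2) = sqrt(2 + z))
88 + P(-(5 + 5))*53 = 88 + sqrt(2 - (5 + 5))*53 = 88 + sqrt(2 - 1*10)*53 = 88 + sqrt(2 - 10)*53 = 88 + sqrt(-8)*53 = 88 + (2*I*sqrt(2))*53 = 88 + 106*I*sqrt(2)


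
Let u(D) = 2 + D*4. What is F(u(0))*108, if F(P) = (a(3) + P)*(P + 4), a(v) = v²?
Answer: 7128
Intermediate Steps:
u(D) = 2 + 4*D
F(P) = (4 + P)*(9 + P) (F(P) = (3² + P)*(P + 4) = (9 + P)*(4 + P) = (4 + P)*(9 + P))
F(u(0))*108 = (36 + (2 + 4*0)² + 13*(2 + 4*0))*108 = (36 + (2 + 0)² + 13*(2 + 0))*108 = (36 + 2² + 13*2)*108 = (36 + 4 + 26)*108 = 66*108 = 7128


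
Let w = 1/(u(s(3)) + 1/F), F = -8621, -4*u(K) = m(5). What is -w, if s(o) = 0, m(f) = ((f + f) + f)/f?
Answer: 34484/25867 ≈ 1.3331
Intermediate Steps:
m(f) = 3 (m(f) = (2*f + f)/f = (3*f)/f = 3)
u(K) = -3/4 (u(K) = -1/4*3 = -3/4)
w = -34484/25867 (w = 1/(-3/4 + 1/(-8621)) = 1/(-3/4 - 1/8621) = 1/(-25867/34484) = -34484/25867 ≈ -1.3331)
-w = -1*(-34484/25867) = 34484/25867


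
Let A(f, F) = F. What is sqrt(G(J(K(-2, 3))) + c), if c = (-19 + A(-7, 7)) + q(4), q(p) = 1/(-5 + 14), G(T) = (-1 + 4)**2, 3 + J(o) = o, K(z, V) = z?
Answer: I*sqrt(26)/3 ≈ 1.6997*I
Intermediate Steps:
J(o) = -3 + o
G(T) = 9 (G(T) = 3**2 = 9)
q(p) = 1/9
c = -107/9 (c = (-19 + 7) + 1/9 = -12 + 1/9 = -107/9 ≈ -11.889)
sqrt(G(J(K(-2, 3))) + c) = sqrt(9 - 107/9) = sqrt(-26/9) = I*sqrt(26)/3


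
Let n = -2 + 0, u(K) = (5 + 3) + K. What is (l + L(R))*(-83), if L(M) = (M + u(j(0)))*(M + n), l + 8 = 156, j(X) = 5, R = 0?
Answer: -10126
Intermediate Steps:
u(K) = 8 + K
n = -2
l = 148 (l = -8 + 156 = 148)
L(M) = (-2 + M)*(13 + M) (L(M) = (M + (8 + 5))*(M - 2) = (M + 13)*(-2 + M) = (13 + M)*(-2 + M) = (-2 + M)*(13 + M))
(l + L(R))*(-83) = (148 + (-26 + 0² + 11*0))*(-83) = (148 + (-26 + 0 + 0))*(-83) = (148 - 26)*(-83) = 122*(-83) = -10126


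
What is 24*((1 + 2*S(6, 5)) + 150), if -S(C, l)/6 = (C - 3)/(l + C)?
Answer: 39000/11 ≈ 3545.5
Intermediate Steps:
S(C, l) = -6*(-3 + C)/(C + l) (S(C, l) = -6*(C - 3)/(l + C) = -6*(-3 + C)/(C + l))
24*((1 + 2*S(6, 5)) + 150) = 24*((1 + 2*(6*(3 - 1*6)/(6 + 5))) + 150) = 24*((1 + 2*(6*(3 - 6)/11)) + 150) = 24*((1 + 2*(6*(1/11)*(-3))) + 150) = 24*((1 + 2*(-18/11)) + 150) = 24*((1 - 36/11) + 150) = 24*(-25/11 + 150) = 24*(1625/11) = 39000/11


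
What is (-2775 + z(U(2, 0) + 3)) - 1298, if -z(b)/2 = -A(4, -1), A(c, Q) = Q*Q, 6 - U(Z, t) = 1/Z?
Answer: -4071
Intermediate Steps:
U(Z, t) = 6 - 1/Z
A(c, Q) = Q**2
z(b) = 2 (z(b) = -(-2)*(-1)**2 = -(-2) = -2*(-1) = 2)
(-2775 + z(U(2, 0) + 3)) - 1298 = (-2775 + 2) - 1298 = -2773 - 1298 = -4071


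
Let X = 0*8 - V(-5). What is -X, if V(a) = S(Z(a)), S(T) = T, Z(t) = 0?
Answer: 0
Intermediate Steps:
V(a) = 0
X = 0 (X = 0*8 - 1*0 = 0 + 0 = 0)
-X = -1*0 = 0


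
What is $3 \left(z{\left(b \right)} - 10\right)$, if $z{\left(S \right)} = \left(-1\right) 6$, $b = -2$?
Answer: $-48$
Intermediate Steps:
$z{\left(S \right)} = -6$
$3 \left(z{\left(b \right)} - 10\right) = 3 \left(-6 - 10\right) = 3 \left(-16\right) = -48$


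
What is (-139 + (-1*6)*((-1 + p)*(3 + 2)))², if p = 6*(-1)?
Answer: 5041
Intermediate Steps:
p = -6
(-139 + (-1*6)*((-1 + p)*(3 + 2)))² = (-139 + (-1*6)*((-1 - 6)*(3 + 2)))² = (-139 - (-42)*5)² = (-139 - 6*(-35))² = (-139 + 210)² = 71² = 5041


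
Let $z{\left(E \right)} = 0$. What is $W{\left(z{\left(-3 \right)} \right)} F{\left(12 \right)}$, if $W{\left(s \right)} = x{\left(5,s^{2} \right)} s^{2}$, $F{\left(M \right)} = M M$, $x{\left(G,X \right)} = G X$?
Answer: $0$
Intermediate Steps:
$F{\left(M \right)} = M^{2}$
$W{\left(s \right)} = 5 s^{4}$ ($W{\left(s \right)} = 5 s^{2} s^{2} = 5 s^{4}$)
$W{\left(z{\left(-3 \right)} \right)} F{\left(12 \right)} = 5 \cdot 0^{4} \cdot 12^{2} = 5 \cdot 0 \cdot 144 = 0 \cdot 144 = 0$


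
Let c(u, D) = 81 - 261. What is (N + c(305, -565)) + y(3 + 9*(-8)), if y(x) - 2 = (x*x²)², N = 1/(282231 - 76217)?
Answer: 22232652412298643/206014 ≈ 1.0792e+11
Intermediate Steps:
N = 1/206014 ≈ 4.8540e-6
c(u, D) = -180
y(x) = 2 + x⁶ (y(x) = 2 + (x*x²)² = 2 + (x³)² = 2 + x⁶)
(N + c(305, -565)) + y(3 + 9*(-8)) = (1/206014 - 180) + (2 + (3 + 9*(-8))⁶) = -37082519/206014 + (2 + (3 - 72)⁶) = -37082519/206014 + (2 + (-69)⁶) = -37082519/206014 + (2 + 107918163081) = -37082519/206014 + 107918163083 = 22232652412298643/206014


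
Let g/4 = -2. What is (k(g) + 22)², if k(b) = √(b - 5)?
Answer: (22 + I*√13)² ≈ 471.0 + 158.64*I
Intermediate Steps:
g = -8 (g = 4*(-2) = -8)
k(b) = √(-5 + b)
(k(g) + 22)² = (√(-5 - 8) + 22)² = (√(-13) + 22)² = (I*√13 + 22)² = (22 + I*√13)²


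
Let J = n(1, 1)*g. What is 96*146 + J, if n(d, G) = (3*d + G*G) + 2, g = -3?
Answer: 13998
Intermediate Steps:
n(d, G) = 2 + G² + 3*d (n(d, G) = (3*d + G²) + 2 = (G² + 3*d) + 2 = 2 + G² + 3*d)
J = -18 (J = (2 + 1² + 3*1)*(-3) = (2 + 1 + 3)*(-3) = 6*(-3) = -18)
96*146 + J = 96*146 - 18 = 14016 - 18 = 13998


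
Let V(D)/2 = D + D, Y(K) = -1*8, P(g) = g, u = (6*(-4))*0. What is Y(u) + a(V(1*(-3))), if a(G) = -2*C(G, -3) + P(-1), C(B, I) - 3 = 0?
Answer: -15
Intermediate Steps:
C(B, I) = 3 (C(B, I) = 3 + 0 = 3)
u = 0 (u = -24*0 = 0)
Y(K) = -8
V(D) = 4*D (V(D) = 2*(D + D) = 2*(2*D) = 4*D)
a(G) = -7 (a(G) = -2*3 - 1 = -6 - 1 = -7)
Y(u) + a(V(1*(-3))) = -8 - 7 = -15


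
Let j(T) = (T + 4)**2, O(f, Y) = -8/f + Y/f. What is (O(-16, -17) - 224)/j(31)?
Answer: -3559/19600 ≈ -0.18158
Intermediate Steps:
j(T) = (4 + T)**2
(O(-16, -17) - 224)/j(31) = ((-8 - 17)/(-16) - 224)/((4 + 31)**2) = (-1/16*(-25) - 224)/(35**2) = (25/16 - 224)/1225 = -3559/16*1/1225 = -3559/19600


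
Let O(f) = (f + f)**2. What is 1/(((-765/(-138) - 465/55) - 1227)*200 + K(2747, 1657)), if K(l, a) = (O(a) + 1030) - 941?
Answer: 253/2716385805 ≈ 9.3139e-8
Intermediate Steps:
O(f) = 4*f**2 (O(f) = (2*f)**2 = 4*f**2)
K(l, a) = 89 + 4*a**2 (K(l, a) = (4*a**2 + 1030) - 941 = (1030 + 4*a**2) - 941 = 89 + 4*a**2)
1/(((-765/(-138) - 465/55) - 1227)*200 + K(2747, 1657)) = 1/(((-765/(-138) - 465/55) - 1227)*200 + (89 + 4*1657**2)) = 1/(((-765*(-1/138) - 465*1/55) - 1227)*200 + (89 + 4*2745649)) = 1/(((255/46 - 93/11) - 1227)*200 + (89 + 10982596)) = 1/((-1473/506 - 1227)*200 + 10982685) = 1/(-622335/506*200 + 10982685) = 1/(-62233500/253 + 10982685) = 1/(2716385805/253) = 253/2716385805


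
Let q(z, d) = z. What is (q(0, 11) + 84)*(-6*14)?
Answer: -7056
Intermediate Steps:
(q(0, 11) + 84)*(-6*14) = (0 + 84)*(-6*14) = 84*(-84) = -7056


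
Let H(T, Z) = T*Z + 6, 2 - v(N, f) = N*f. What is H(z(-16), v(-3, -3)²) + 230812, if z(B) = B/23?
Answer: 5308030/23 ≈ 2.3078e+5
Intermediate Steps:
z(B) = B/23 (z(B) = B*(1/23) = B/23)
v(N, f) = 2 - N*f
H(T, Z) = 6 + T*Z
H(z(-16), v(-3, -3)²) + 230812 = (6 + ((1/23)*(-16))*(2 - 1*(-3)*(-3))²) + 230812 = (6 - 16*(2 - 9)²/23) + 230812 = (6 - 16/23*(-7)²) + 230812 = (6 - 16/23*49) + 230812 = (6 - 784/23) + 230812 = -646/23 + 230812 = 5308030/23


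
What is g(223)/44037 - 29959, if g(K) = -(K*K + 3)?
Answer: -1319354215/44037 ≈ -29960.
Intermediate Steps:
g(K) = -3 - K² (g(K) = -(K² + 3) = -(3 + K²) = -3 - K²)
g(223)/44037 - 29959 = (-3 - 1*223²)/44037 - 29959 = (-3 - 1*49729)*(1/44037) - 29959 = (-3 - 49729)*(1/44037) - 29959 = -49732*1/44037 - 29959 = -49732/44037 - 29959 = -1319354215/44037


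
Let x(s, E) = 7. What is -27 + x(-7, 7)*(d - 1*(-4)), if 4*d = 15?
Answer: 109/4 ≈ 27.250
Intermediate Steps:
d = 15/4 (d = (1/4)*15 = 15/4 ≈ 3.7500)
-27 + x(-7, 7)*(d - 1*(-4)) = -27 + 7*(15/4 - 1*(-4)) = -27 + 7*(15/4 + 4) = -27 + 7*(31/4) = -27 + 217/4 = 109/4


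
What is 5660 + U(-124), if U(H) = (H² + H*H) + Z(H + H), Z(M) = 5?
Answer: 36417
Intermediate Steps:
U(H) = 5 + 2*H² (U(H) = (H² + H*H) + 5 = (H² + H²) + 5 = 2*H² + 5 = 5 + 2*H²)
5660 + U(-124) = 5660 + (5 + 2*(-124)²) = 5660 + (5 + 2*15376) = 5660 + (5 + 30752) = 5660 + 30757 = 36417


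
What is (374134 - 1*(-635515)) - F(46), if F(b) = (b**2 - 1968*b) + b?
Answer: 1098015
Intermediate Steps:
F(b) = b**2 - 1967*b
(374134 - 1*(-635515)) - F(46) = (374134 - 1*(-635515)) - 46*(-1967 + 46) = (374134 + 635515) - 46*(-1921) = 1009649 - 1*(-88366) = 1009649 + 88366 = 1098015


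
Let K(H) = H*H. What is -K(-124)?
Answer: -15376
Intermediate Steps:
K(H) = H²
-K(-124) = -1*(-124)² = -1*15376 = -15376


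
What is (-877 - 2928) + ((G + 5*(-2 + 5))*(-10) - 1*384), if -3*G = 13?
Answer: -12887/3 ≈ -4295.7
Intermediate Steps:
G = -13/3 (G = -⅓*13 = -13/3 ≈ -4.3333)
(-877 - 2928) + ((G + 5*(-2 + 5))*(-10) - 1*384) = (-877 - 2928) + ((-13/3 + 5*(-2 + 5))*(-10) - 1*384) = -3805 + ((-13/3 + 5*3)*(-10) - 384) = -3805 + ((-13/3 + 15)*(-10) - 384) = -3805 + ((32/3)*(-10) - 384) = -3805 + (-320/3 - 384) = -3805 - 1472/3 = -12887/3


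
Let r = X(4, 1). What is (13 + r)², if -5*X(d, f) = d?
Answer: 3721/25 ≈ 148.84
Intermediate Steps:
X(d, f) = -d/5
r = -⅘ (r = -⅕*4 = -⅘ ≈ -0.80000)
(13 + r)² = (13 - ⅘)² = (61/5)² = 3721/25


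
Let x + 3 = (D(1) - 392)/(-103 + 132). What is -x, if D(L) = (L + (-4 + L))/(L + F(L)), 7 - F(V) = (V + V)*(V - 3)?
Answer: 2875/174 ≈ 16.523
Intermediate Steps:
F(V) = 7 - 2*V*(-3 + V) (F(V) = 7 - (V + V)*(V - 3) = 7 - 2*V*(-3 + V))
D(L) = (-4 + 2*L)/(7 - 2*L² + 7*L) (D(L) = (L + (-4 + L))/(L + (7 - 2*L² + 6*L)) = (-4 + 2*L)/(7 - 2*L² + 7*L))
x = -2875/174 (x = -3 + (2*(-2 + 1)/(7 - 2*1² + 7*1) - 392)/(-103 + 132) = -3 + (2*(-1)/(7 - 2*1 + 7) - 392)/29 = -3 + (2*(-1)/(7 - 2 + 7) - 392)*(1/29) = -3 + (2*(-1)/12 - 392)*(1/29) = -3 + (2*(1/12)*(-1) - 392)*(1/29) = -3 + (-⅙ - 392)*(1/29) = -3 - 2353/6*1/29 = -3 - 2353/174 = -2875/174 ≈ -16.523)
-x = -1*(-2875/174) = 2875/174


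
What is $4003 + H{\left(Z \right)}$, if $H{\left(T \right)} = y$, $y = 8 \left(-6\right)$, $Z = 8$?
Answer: $3955$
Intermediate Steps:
$y = -48$
$H{\left(T \right)} = -48$
$4003 + H{\left(Z \right)} = 4003 - 48 = 3955$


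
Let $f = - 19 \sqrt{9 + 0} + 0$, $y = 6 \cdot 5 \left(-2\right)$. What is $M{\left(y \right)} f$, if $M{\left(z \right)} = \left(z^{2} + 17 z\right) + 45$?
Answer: $-149625$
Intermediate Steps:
$y = -60$ ($y = 30 \left(-2\right) = -60$)
$M{\left(z \right)} = 45 + z^{2} + 17 z$
$f = -57$ ($f = - 19 \sqrt{9} + 0 = \left(-19\right) 3 + 0 = -57 + 0 = -57$)
$M{\left(y \right)} f = \left(45 + \left(-60\right)^{2} + 17 \left(-60\right)\right) \left(-57\right) = \left(45 + 3600 - 1020\right) \left(-57\right) = 2625 \left(-57\right) = -149625$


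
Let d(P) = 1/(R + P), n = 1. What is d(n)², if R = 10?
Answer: 1/121 ≈ 0.0082645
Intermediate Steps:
d(P) = 1/(10 + P)
d(n)² = (1/(10 + 1))² = (1/11)² = 1/121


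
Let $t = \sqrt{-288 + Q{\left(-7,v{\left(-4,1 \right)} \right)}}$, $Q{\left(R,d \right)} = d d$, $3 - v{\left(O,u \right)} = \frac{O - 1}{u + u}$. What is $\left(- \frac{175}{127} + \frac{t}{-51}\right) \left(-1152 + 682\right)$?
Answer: $\frac{82250}{127} + \frac{235 i \sqrt{1031}}{51} \approx 647.64 + 147.95 i$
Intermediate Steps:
$v{\left(O,u \right)} = 3 - \frac{-1 + O}{2 u}$ ($v{\left(O,u \right)} = 3 - \frac{O - 1}{u + u} = 3 - \frac{-1 + O}{2 u}$)
$Q{\left(R,d \right)} = d^{2}$
$t = \frac{i \sqrt{1031}}{2}$ ($t = \sqrt{-288 + \left(\frac{1 - -4 + 6 \cdot 1}{2 \cdot 1}\right)^{2}} = \sqrt{-288 + \left(\frac{1}{2} \cdot 1 \left(1 + 4 + 6\right)\right)^{2}} = \sqrt{-288 + \left(\frac{1}{2} \cdot 1 \cdot 11\right)^{2}} = \sqrt{-288 + \left(\frac{11}{2}\right)^{2}} = \sqrt{-288 + \frac{121}{4}} = \sqrt{- \frac{1031}{4}} = \frac{i \sqrt{1031}}{2} \approx 16.055 i$)
$\left(- \frac{175}{127} + \frac{t}{-51}\right) \left(-1152 + 682\right) = \left(- \frac{175}{127} + \frac{\frac{1}{2} i \sqrt{1031}}{-51}\right) \left(-1152 + 682\right) = \left(\left(-175\right) \frac{1}{127} + \frac{i \sqrt{1031}}{2} \left(- \frac{1}{51}\right)\right) \left(-470\right) = \left(- \frac{175}{127} - \frac{i \sqrt{1031}}{102}\right) \left(-470\right) = \frac{82250}{127} + \frac{235 i \sqrt{1031}}{51}$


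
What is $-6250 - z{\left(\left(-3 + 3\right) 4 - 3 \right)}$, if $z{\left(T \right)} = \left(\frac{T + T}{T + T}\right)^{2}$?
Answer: $-6251$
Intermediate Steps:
$z{\left(T \right)} = 1$ ($z{\left(T \right)} = \left(\frac{2 T}{2 T}\right)^{2} = \left(2 T \frac{1}{2 T}\right)^{2} = 1^{2} = 1$)
$-6250 - z{\left(\left(-3 + 3\right) 4 - 3 \right)} = -6250 - 1 = -6251$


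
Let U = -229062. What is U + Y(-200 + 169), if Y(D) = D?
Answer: -229093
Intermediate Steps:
U + Y(-200 + 169) = -229062 + (-200 + 169) = -229062 - 31 = -229093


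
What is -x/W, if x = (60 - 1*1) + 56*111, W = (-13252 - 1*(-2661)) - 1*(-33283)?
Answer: -6275/22692 ≈ -0.27653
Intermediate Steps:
W = 22692 (W = (-13252 + 2661) + 33283 = -10591 + 33283 = 22692)
x = 6275 (x = (60 - 1) + 6216 = 59 + 6216 = 6275)
-x/W = -6275/22692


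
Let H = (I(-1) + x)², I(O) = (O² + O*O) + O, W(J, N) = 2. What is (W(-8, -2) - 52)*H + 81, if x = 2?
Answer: -369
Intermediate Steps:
I(O) = O + 2*O² (I(O) = (O² + O²) + O = 2*O² + O = O + 2*O²)
H = 9 (H = (-(1 + 2*(-1)) + 2)² = (-(1 - 2) + 2)² = (-1*(-1) + 2)² = (1 + 2)² = 3² = 9)
(W(-8, -2) - 52)*H + 81 = (2 - 52)*9 + 81 = -50*9 + 81 = -450 + 81 = -369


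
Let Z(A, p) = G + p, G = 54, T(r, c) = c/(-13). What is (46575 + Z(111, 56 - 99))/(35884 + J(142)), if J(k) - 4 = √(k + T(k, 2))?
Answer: 5433604696/4185832307 - 23293*√5993/4185832307 ≈ 1.2977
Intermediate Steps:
T(r, c) = -c/13 (T(r, c) = c*(-1/13) = -c/13)
J(k) = 4 + √(-2/13 + k) (J(k) = 4 + √(k - 1/13*2) = 4 + √(k - 2/13) = 4 + √(-2/13 + k))
Z(A, p) = 54 + p
(46575 + Z(111, 56 - 99))/(35884 + J(142)) = (46575 + (54 + (56 - 99)))/(35884 + (4 + √(-26 + 169*142)/13)) = (46575 + (54 - 43))/(35884 + (4 + √(-26 + 23998)/13)) = (46575 + 11)/(35884 + (4 + √23972/13)) = 46586/(35884 + (4 + (2*√5993)/13)) = 46586/(35884 + (4 + 2*√5993/13)) = 46586/(35888 + 2*√5993/13)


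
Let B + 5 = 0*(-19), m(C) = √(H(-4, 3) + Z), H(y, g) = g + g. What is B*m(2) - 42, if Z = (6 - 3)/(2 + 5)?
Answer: -42 - 15*√35/7 ≈ -54.677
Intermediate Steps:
Z = 3/7 ≈ 0.42857
H(y, g) = 2*g
m(C) = 3*√35/7 (m(C) = √(2*3 + 3/7) = √(6 + 3/7) = √(45/7) = 3*√35/7)
B = -5 (B = -5 + 0*(-19) = -5 + 0 = -5)
B*m(2) - 42 = -15*√35/7 - 42 = -42 - 15*√35/7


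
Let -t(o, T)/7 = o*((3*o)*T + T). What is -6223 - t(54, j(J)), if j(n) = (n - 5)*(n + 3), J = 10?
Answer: 3998687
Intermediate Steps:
j(n) = (-5 + n)*(3 + n)
t(o, T) = -7*o*(T + 3*T*o) (t(o, T) = -7*o*((3*o)*T + T) = -7*o*(3*T*o + T) = -7*o*(T + 3*T*o))
-6223 - t(54, j(J)) = -6223 - (-7)*(-15 + 10² - 2*10)*54*(1 + 3*54) = -6223 - (-7)*(-15 + 100 - 20)*54*(1 + 162) = -6223 - (-7)*65*54*163 = -6223 - 1*(-4004910) = -6223 + 4004910 = 3998687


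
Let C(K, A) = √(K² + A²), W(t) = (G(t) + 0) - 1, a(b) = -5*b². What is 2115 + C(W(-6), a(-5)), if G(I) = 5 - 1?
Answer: 2115 + √15634 ≈ 2240.0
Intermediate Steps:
G(I) = 4
W(t) = 3 (W(t) = (4 + 0) - 1 = 4 - 1 = 3)
C(K, A) = √(A² + K²)
2115 + C(W(-6), a(-5)) = 2115 + √((-5*(-5)²)² + 3²) = 2115 + √((-5*25)² + 9) = 2115 + √((-125)² + 9) = 2115 + √(15625 + 9) = 2115 + √15634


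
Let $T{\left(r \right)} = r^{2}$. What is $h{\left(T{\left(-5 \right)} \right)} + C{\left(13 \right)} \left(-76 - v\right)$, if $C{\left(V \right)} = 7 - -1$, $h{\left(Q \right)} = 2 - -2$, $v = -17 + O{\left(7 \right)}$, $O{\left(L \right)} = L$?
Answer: $-524$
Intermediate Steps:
$v = -10$ ($v = -17 + 7 = -10$)
$h{\left(Q \right)} = 4$ ($h{\left(Q \right)} = 2 + 2 = 4$)
$C{\left(V \right)} = 8$ ($C{\left(V \right)} = 7 + 1 = 8$)
$h{\left(T{\left(-5 \right)} \right)} + C{\left(13 \right)} \left(-76 - v\right) = 4 + 8 \left(-76 - -10\right) = 4 + 8 \left(-76 + 10\right) = 4 + 8 \left(-66\right) = 4 - 528 = -524$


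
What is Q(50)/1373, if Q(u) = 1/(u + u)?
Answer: 1/137300 ≈ 7.2833e-6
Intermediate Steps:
Q(u) = 1/(2*u)
Q(50)/1373 = ((1/2)/50)/1373 = ((1/2)*(1/50))*(1/1373) = (1/100)*(1/1373) = 1/137300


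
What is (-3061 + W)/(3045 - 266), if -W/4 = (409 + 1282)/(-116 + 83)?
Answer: -94249/91707 ≈ -1.0277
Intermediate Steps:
W = 6764/33 (W = -4*(409 + 1282)/(-116 + 83) = -6764/(-33) = -6764*(-1)/33 = -4*(-1691/33) = 6764/33 ≈ 204.97)
(-3061 + W)/(3045 - 266) = (-3061 + 6764/33)/(3045 - 266) = -94249/33/2779 = -94249/33*1/2779 = -94249/91707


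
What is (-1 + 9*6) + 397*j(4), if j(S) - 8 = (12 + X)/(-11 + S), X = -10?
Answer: 21809/7 ≈ 3115.6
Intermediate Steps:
j(S) = 8 + 2/(-11 + S) (j(S) = 8 + (12 - 10)/(-11 + S) = 8 + 2/(-11 + S))
(-1 + 9*6) + 397*j(4) = (-1 + 9*6) + 397*(2*(-43 + 4*4)/(-11 + 4)) = (-1 + 54) + 397*(2*(-43 + 16)/(-7)) = 53 + 397*(2*(-1/7)*(-27)) = 53 + 397*(54/7) = 53 + 21438/7 = 21809/7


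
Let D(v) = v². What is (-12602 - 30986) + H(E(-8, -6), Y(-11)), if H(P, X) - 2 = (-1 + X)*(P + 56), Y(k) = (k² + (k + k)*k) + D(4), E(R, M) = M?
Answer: -24686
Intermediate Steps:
Y(k) = 16 + 3*k² (Y(k) = (k² + (k + k)*k) + 4² = (k² + (2*k)*k) + 16 = (k² + 2*k²) + 16 = 3*k² + 16 = 16 + 3*k²)
H(P, X) = 2 + (-1 + X)*(56 + P) (H(P, X) = 2 + (-1 + X)*(P + 56) = 2 + (-1 + X)*(56 + P))
(-12602 - 30986) + H(E(-8, -6), Y(-11)) = (-12602 - 30986) + (-54 - 1*(-6) + 56*(16 + 3*(-11)²) - 6*(16 + 3*(-11)²)) = -43588 + (-54 + 6 + 56*(16 + 3*121) - 6*(16 + 3*121)) = -43588 + (-54 + 6 + 56*(16 + 363) - 6*(16 + 363)) = -43588 + (-54 + 6 + 56*379 - 6*379) = -43588 + (-54 + 6 + 21224 - 2274) = -43588 + 18902 = -24686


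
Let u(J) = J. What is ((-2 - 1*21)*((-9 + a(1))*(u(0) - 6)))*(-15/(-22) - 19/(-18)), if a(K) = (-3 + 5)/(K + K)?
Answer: -63296/33 ≈ -1918.1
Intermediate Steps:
a(K) = 1/K (a(K) = 2/((2*K)) = 2*(1/(2*K)) = 1/K)
((-2 - 1*21)*((-9 + a(1))*(u(0) - 6)))*(-15/(-22) - 19/(-18)) = ((-2 - 1*21)*((-9 + 1/1)*(0 - 6)))*(-15/(-22) - 19/(-18)) = ((-2 - 21)*((-9 + 1)*(-6)))*(-15*(-1/22) - 19*(-1/18)) = (-(-184)*(-6))*(15/22 + 19/18) = -23*48*(172/99) = -1104*172/99 = -63296/33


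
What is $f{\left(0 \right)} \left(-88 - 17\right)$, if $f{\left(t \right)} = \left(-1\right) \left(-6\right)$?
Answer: $-630$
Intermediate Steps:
$f{\left(t \right)} = 6$
$f{\left(0 \right)} \left(-88 - 17\right) = 6 \left(-88 - 17\right) = 6 \left(-105\right) = -630$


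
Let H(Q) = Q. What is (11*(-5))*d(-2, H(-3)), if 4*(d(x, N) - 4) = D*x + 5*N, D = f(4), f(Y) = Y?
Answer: 385/4 ≈ 96.250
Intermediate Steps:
D = 4
d(x, N) = 4 + x + 5*N/4 (d(x, N) = 4 + (4*x + 5*N)/4 = 4 + (x + 5*N/4) = 4 + x + 5*N/4)
(11*(-5))*d(-2, H(-3)) = (11*(-5))*(4 - 2 + (5/4)*(-3)) = -55*(4 - 2 - 15/4) = -55*(-7/4) = 385/4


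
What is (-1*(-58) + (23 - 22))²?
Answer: 3481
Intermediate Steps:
(-1*(-58) + (23 - 22))² = (58 + 1)² = 59² = 3481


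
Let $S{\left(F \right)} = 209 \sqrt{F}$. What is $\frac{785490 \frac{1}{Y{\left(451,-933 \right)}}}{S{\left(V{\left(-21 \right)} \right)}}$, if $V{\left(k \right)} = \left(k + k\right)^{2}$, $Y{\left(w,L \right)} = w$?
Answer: $\frac{130915}{659813} \approx 0.19841$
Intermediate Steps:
$V{\left(k \right)} = 4 k^{2}$ ($V{\left(k \right)} = \left(2 k\right)^{2} = 4 k^{2}$)
$\frac{785490 \frac{1}{Y{\left(451,-933 \right)}}}{S{\left(V{\left(-21 \right)} \right)}} = \frac{785490 \cdot \frac{1}{451}}{209 \sqrt{4 \left(-21\right)^{2}}} = \frac{785490 \cdot \frac{1}{451}}{209 \sqrt{4 \cdot 441}} = \frac{785490}{451 \cdot 209 \sqrt{1764}} = \frac{785490}{451 \cdot 209 \cdot 42} = \frac{785490}{451 \cdot 8778} = \frac{785490}{451} \cdot \frac{1}{8778} = \frac{130915}{659813}$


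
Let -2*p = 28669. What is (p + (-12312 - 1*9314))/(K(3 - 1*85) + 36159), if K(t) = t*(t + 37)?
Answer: -71921/79698 ≈ -0.90242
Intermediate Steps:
p = -28669/2 (p = -½*28669 = -28669/2 ≈ -14335.)
K(t) = t*(37 + t)
(p + (-12312 - 1*9314))/(K(3 - 1*85) + 36159) = (-28669/2 + (-12312 - 1*9314))/((3 - 1*85)*(37 + (3 - 1*85)) + 36159) = (-28669/2 + (-12312 - 9314))/((3 - 85)*(37 + (3 - 85)) + 36159) = (-28669/2 - 21626)/(-82*(37 - 82) + 36159) = -71921/(2*(-82*(-45) + 36159)) = -71921/(2*(3690 + 36159)) = -71921/2/39849 = -71921/2*1/39849 = -71921/79698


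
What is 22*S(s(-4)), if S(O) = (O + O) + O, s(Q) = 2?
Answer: 132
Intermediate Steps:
S(O) = 3*O (S(O) = 2*O + O = 3*O)
22*S(s(-4)) = 22*(3*2) = 22*6 = 132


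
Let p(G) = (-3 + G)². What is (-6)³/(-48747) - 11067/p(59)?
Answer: -25657413/7279552 ≈ -3.5246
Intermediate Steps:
(-6)³/(-48747) - 11067/p(59) = (-6)³/(-48747) - 11067/(-3 + 59)² = -216*(-1/48747) - 11067/(56²) = 72/16249 - 11067/3136 = 72/16249 - 11067*1/3136 = 72/16249 - 1581/448 = -25657413/7279552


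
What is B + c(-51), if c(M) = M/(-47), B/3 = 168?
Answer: 23739/47 ≈ 505.08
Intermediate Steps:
B = 504 (B = 3*168 = 504)
c(M) = -M/47 (c(M) = M*(-1/47) = -M/47)
B + c(-51) = 504 - 1/47*(-51) = 504 + 51/47 = 23739/47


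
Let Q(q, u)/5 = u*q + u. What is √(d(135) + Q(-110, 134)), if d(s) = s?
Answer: I*√72895 ≈ 269.99*I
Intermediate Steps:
Q(q, u) = 5*u + 5*q*u (Q(q, u) = 5*(u*q + u) = 5*(q*u + u) = 5*(u + q*u) = 5*u + 5*q*u)
√(d(135) + Q(-110, 134)) = √(135 + 5*134*(1 - 110)) = √(135 + 5*134*(-109)) = √(135 - 73030) = √(-72895) = I*√72895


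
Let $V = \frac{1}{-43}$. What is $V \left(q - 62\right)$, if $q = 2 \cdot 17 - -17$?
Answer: $\frac{11}{43} \approx 0.25581$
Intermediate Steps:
$V = - \frac{1}{43} \approx -0.023256$
$q = 51$ ($q = 34 + 17 = 51$)
$V \left(q - 62\right) = - \frac{51 - 62}{43} = \left(- \frac{1}{43}\right) \left(-11\right) = \frac{11}{43}$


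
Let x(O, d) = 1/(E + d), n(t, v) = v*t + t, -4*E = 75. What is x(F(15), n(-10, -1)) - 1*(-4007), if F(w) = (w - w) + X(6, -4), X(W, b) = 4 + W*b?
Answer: 300521/75 ≈ 4006.9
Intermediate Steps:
E = -75/4 (E = -¼*75 = -75/4 ≈ -18.750)
F(w) = -20 (F(w) = (w - w) + (4 + 6*(-4)) = 0 + (4 - 24) = 0 - 20 = -20)
n(t, v) = t + t*v (n(t, v) = t*v + t = t + t*v)
x(O, d) = 1/(-75/4 + d)
x(F(15), n(-10, -1)) - 1*(-4007) = 4/(-75 + 4*(-10*(1 - 1))) - 1*(-4007) = 4/(-75 + 4*(-10*0)) + 4007 = 4/(-75 + 4*0) + 4007 = 4/(-75 + 0) + 4007 = 4/(-75) + 4007 = 4*(-1/75) + 4007 = -4/75 + 4007 = 300521/75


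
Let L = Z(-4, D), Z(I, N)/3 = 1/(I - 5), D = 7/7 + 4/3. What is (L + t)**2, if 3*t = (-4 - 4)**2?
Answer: 441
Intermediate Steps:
D = 7/3 (D = 7*(1/7) + 4*(1/3) = 1 + 4/3 = 7/3 ≈ 2.3333)
Z(I, N) = 3/(-5 + I) (Z(I, N) = 3/(I - 5) = 3/(-5 + I))
t = 64/3 (t = (-4 - 4)**2/3 = (1/3)*(-8)**2 = (1/3)*64 = 64/3 ≈ 21.333)
L = -1/3 (L = 3/(-5 - 4) = 3/(-9) = 3*(-1/9) = -1/3 ≈ -0.33333)
(L + t)**2 = (-1/3 + 64/3)**2 = 21**2 = 441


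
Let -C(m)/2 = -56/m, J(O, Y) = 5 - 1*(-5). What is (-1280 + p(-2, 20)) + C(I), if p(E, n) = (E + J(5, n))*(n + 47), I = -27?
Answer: -20200/27 ≈ -748.15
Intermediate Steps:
J(O, Y) = 10 (J(O, Y) = 5 + 5 = 10)
p(E, n) = (10 + E)*(47 + n) (p(E, n) = (E + 10)*(n + 47) = (10 + E)*(47 + n))
C(m) = 112/m (C(m) = -(-112)/m = 112/m)
(-1280 + p(-2, 20)) + C(I) = (-1280 + (470 + 10*20 + 47*(-2) - 2*20)) + 112/(-27) = (-1280 + (470 + 200 - 94 - 40)) + 112*(-1/27) = (-1280 + 536) - 112/27 = -744 - 112/27 = -20200/27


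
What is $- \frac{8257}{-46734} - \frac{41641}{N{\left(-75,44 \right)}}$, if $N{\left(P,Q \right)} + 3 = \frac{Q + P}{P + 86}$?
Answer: $\frac{10703541941}{1495488} \approx 7157.2$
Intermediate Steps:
$N{\left(P,Q \right)} = -3 + \frac{P + Q}{86 + P}$ ($N{\left(P,Q \right)} = -3 + \frac{Q + P}{P + 86} = -3 + \frac{P + Q}{86 + P}$)
$- \frac{8257}{-46734} - \frac{41641}{N{\left(-75,44 \right)}} = - \frac{8257}{-46734} - \frac{41641}{\frac{1}{86 - 75} \left(-258 + 44 - -150\right)} = \left(-8257\right) \left(- \frac{1}{46734}\right) - \frac{41641}{\frac{1}{11} \left(-258 + 44 + 150\right)} = \frac{8257}{46734} - \frac{41641}{\frac{1}{11} \left(-64\right)} = \frac{8257}{46734} - \frac{41641}{- \frac{64}{11}} = \frac{8257}{46734} - - \frac{458051}{64} = \frac{8257}{46734} + \frac{458051}{64} = \frac{10703541941}{1495488}$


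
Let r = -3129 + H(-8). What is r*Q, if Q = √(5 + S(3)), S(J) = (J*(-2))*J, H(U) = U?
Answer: -3137*I*√13 ≈ -11311.0*I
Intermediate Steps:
S(J) = -2*J² (S(J) = (-2*J)*J = -2*J²)
Q = I*√13 (Q = √(5 - 2*3²) = √(5 - 2*9) = √(5 - 18) = √(-13) = I*√13 ≈ 3.6056*I)
r = -3137 (r = -3129 - 8 = -3137)
r*Q = -3137*I*√13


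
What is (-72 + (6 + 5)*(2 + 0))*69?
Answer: -3450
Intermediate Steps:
(-72 + (6 + 5)*(2 + 0))*69 = (-72 + 11*2)*69 = (-72 + 22)*69 = -50*69 = -3450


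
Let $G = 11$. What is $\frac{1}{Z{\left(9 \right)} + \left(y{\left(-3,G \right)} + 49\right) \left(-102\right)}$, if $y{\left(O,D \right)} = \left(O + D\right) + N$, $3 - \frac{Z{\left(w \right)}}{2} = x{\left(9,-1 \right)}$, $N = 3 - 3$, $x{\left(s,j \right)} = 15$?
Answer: $- \frac{1}{5838} \approx -0.00017129$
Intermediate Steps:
$N = 0$ ($N = 3 - 3 = 0$)
$Z{\left(w \right)} = -24$ ($Z{\left(w \right)} = 6 - 30 = -24$)
$y{\left(O,D \right)} = D + O$ ($y{\left(O,D \right)} = \left(O + D\right) + 0 = \left(D + O\right) + 0 = D + O$)
$\frac{1}{Z{\left(9 \right)} + \left(y{\left(-3,G \right)} + 49\right) \left(-102\right)} = \frac{1}{-24 + \left(\left(11 - 3\right) + 49\right) \left(-102\right)} = \frac{1}{-24 + \left(8 + 49\right) \left(-102\right)} = \frac{1}{-24 + 57 \left(-102\right)} = \frac{1}{-24 - 5814} = \frac{1}{-5838} = - \frac{1}{5838}$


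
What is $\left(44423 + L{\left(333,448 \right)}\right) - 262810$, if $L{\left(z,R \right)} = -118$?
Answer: $-218505$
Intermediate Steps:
$\left(44423 + L{\left(333,448 \right)}\right) - 262810 = \left(44423 - 118\right) - 262810 = 44305 - 262810 = -218505$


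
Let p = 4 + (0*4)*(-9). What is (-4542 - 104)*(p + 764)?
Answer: -3568128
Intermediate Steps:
p = 4 (p = 4 + 0*(-9) = 4 + 0 = 4)
(-4542 - 104)*(p + 764) = (-4542 - 104)*(4 + 764) = -4646*768 = -3568128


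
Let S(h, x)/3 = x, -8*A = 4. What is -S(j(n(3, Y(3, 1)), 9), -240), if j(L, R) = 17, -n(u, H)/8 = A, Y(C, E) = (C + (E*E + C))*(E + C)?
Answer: 720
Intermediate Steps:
Y(C, E) = (C + E)*(E² + 2*C) (Y(C, E) = (C + (E² + C))*(C + E) = (C + (C + E²))*(C + E) = (E² + 2*C)*(C + E) = (C + E)*(E² + 2*C))
A = -½ (A = -⅛*4 = -½ ≈ -0.50000)
n(u, H) = 4 (n(u, H) = -8*(-½) = 4)
S(h, x) = 3*x
-S(j(n(3, Y(3, 1)), 9), -240) = -3*(-240) = -1*(-720) = 720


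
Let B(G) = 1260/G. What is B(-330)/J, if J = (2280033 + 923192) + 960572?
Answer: -42/45801767 ≈ -9.1700e-7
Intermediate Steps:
J = 4163797 (J = 3203225 + 960572 = 4163797)
B(-330)/J = (1260/(-330))/4163797 = (1260*(-1/330))*(1/4163797) = -42/11*1/4163797 = -42/45801767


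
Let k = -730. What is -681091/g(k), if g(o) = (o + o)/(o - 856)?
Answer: -540105163/730 ≈ -7.3987e+5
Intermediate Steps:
g(o) = 2*o/(-856 + o) (g(o) = (2*o)/(-856 + o) = 2*o/(-856 + o))
-681091/g(k) = -681091/(2*(-730)/(-856 - 730)) = -681091/(2*(-730)/(-1586)) = -681091/(2*(-730)*(-1/1586)) = -681091/730/793 = -681091*793/730 = -540105163/730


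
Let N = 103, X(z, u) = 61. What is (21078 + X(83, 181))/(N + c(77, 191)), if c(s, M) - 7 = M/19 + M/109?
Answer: 43778869/252258 ≈ 173.55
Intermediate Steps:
c(s, M) = 7 + 128*M/2071 (c(s, M) = 7 + (M/19 + M/109) = 7 + 128*M/2071)
(21078 + X(83, 181))/(N + c(77, 191)) = (21078 + 61)/(103 + (7 + (128/2071)*191)) = 21139/(103 + (7 + 24448/2071)) = 21139/(103 + 38945/2071) = 21139/(252258/2071) = 21139*(2071/252258) = 43778869/252258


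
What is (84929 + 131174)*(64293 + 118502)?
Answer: 39502547885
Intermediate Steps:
(84929 + 131174)*(64293 + 118502) = 216103*182795 = 39502547885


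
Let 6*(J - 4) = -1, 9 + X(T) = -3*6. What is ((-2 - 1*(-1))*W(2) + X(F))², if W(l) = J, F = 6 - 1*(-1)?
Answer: 34225/36 ≈ 950.69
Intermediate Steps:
F = 7 (F = 6 + 1 = 7)
X(T) = -27 (X(T) = -9 - 3*6 = -9 - 18 = -27)
J = 23/6 (J = 4 + (⅙)*(-1) = 4 - ⅙ = 23/6 ≈ 3.8333)
W(l) = 23/6
((-2 - 1*(-1))*W(2) + X(F))² = ((-2 - 1*(-1))*(23/6) - 27)² = ((-2 + 1)*(23/6) - 27)² = (-1*23/6 - 27)² = (-23/6 - 27)² = (-185/6)² = 34225/36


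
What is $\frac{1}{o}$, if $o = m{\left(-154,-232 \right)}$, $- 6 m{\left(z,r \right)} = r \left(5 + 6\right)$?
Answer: $\frac{3}{1276} \approx 0.0023511$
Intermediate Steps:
$m{\left(z,r \right)} = - \frac{11 r}{6}$ ($m{\left(z,r \right)} = - \frac{r \left(5 + 6\right)}{6} = - \frac{r 11}{6} = - \frac{11 r}{6}$)
$o = \frac{1276}{3}$ ($o = \left(- \frac{11}{6}\right) \left(-232\right) = \frac{1276}{3} \approx 425.33$)
$\frac{1}{o} = \frac{1}{\frac{1276}{3}} = \frac{3}{1276}$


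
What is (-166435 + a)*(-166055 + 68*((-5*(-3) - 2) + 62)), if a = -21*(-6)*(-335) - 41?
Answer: 33589055130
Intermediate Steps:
a = -42251 (a = 126*(-335) - 41 = -42210 - 41 = -42251)
(-166435 + a)*(-166055 + 68*((-5*(-3) - 2) + 62)) = (-166435 - 42251)*(-166055 + 68*((-5*(-3) - 2) + 62)) = -208686*(-166055 + 68*((15 - 2) + 62)) = -208686*(-166055 + 68*(13 + 62)) = -208686*(-166055 + 68*75) = -208686*(-166055 + 5100) = -208686*(-160955) = 33589055130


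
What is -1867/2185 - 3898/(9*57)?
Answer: -498679/58995 ≈ -8.4529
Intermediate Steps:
-1867/2185 - 3898/(9*57) = -1867*1/2185 - 3898/513 = -1867/2185 - 3898*1/513 = -1867/2185 - 3898/513 = -498679/58995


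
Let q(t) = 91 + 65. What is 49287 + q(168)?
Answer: 49443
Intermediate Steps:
q(t) = 156
49287 + q(168) = 49287 + 156 = 49443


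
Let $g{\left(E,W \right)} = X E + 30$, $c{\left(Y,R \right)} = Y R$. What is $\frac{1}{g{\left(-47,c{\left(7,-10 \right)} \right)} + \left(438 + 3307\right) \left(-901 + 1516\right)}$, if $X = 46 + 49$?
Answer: $\frac{1}{2298740} \approx 4.3502 \cdot 10^{-7}$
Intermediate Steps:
$c{\left(Y,R \right)} = R Y$
$X = 95$
$g{\left(E,W \right)} = 30 + 95 E$ ($g{\left(E,W \right)} = 95 E + 30 = 30 + 95 E$)
$\frac{1}{g{\left(-47,c{\left(7,-10 \right)} \right)} + \left(438 + 3307\right) \left(-901 + 1516\right)} = \frac{1}{\left(30 + 95 \left(-47\right)\right) + \left(438 + 3307\right) \left(-901 + 1516\right)} = \frac{1}{\left(30 - 4465\right) + 3745 \cdot 615} = \frac{1}{-4435 + 2303175} = \frac{1}{2298740}$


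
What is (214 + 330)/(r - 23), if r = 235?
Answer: 136/53 ≈ 2.5660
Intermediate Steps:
(214 + 330)/(r - 23) = (214 + 330)/(235 - 23) = 544/212 = 544*(1/212) = 136/53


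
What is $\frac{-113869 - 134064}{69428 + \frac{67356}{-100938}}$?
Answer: $- \frac{4170976859}{1167976018} \approx -3.5711$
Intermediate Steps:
$\frac{-113869 - 134064}{69428 + \frac{67356}{-100938}} = - \frac{247933}{69428 + 67356 \left(- \frac{1}{100938}\right)} = - \frac{247933}{69428 - \frac{11226}{16823}} = - \frac{247933}{\frac{1167976018}{16823}} = \left(-247933\right) \frac{16823}{1167976018} = - \frac{4170976859}{1167976018}$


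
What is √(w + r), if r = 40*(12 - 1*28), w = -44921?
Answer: I*√45561 ≈ 213.45*I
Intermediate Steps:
r = -640 (r = 40*(12 - 28) = 40*(-16) = -640)
√(w + r) = √(-44921 - 640) = √(-45561) = I*√45561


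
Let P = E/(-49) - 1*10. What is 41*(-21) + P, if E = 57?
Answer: -42736/49 ≈ -872.16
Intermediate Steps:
P = -547/49 (P = 57/(-49) - 1*10 = 57*(-1/49) - 10 = -57/49 - 10 = -547/49 ≈ -11.163)
41*(-21) + P = 41*(-21) - 547/49 = -861 - 547/49 = -42736/49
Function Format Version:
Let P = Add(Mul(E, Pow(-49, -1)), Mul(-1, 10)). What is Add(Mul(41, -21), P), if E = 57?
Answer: Rational(-42736, 49) ≈ -872.16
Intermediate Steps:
P = Rational(-547, 49) (P = Add(Mul(57, Pow(-49, -1)), Mul(-1, 10)) = Add(Mul(57, Rational(-1, 49)), -10) = Add(Rational(-57, 49), -10) = Rational(-547, 49) ≈ -11.163)
Add(Mul(41, -21), P) = Add(Mul(41, -21), Rational(-547, 49)) = Add(-861, Rational(-547, 49)) = Rational(-42736, 49)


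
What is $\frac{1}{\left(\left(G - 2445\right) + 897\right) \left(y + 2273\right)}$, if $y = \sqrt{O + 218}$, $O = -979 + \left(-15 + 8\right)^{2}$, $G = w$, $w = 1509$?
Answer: $\frac{i}{39 \left(- 2273 i + 2 \sqrt{178}\right)} \approx -1.1279 \cdot 10^{-5} + 1.3241 \cdot 10^{-7} i$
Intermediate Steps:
$G = 1509$
$O = -930$ ($O = -979 + \left(-7\right)^{2} = -979 + 49 = -930$)
$y = 2 i \sqrt{178}$ ($y = \sqrt{-930 + 218} = \sqrt{-712} = 2 i \sqrt{178} \approx 26.683 i$)
$\frac{1}{\left(\left(G - 2445\right) + 897\right) \left(y + 2273\right)} = \frac{1}{\left(\left(1509 - 2445\right) + 897\right) \left(2 i \sqrt{178} + 2273\right)} = \frac{1}{\left(\left(1509 - 2445\right) + 897\right) \left(2273 + 2 i \sqrt{178}\right)} = \frac{1}{\left(-936 + 897\right) \left(2273 + 2 i \sqrt{178}\right)} = \frac{1}{\left(-39\right) \left(2273 + 2 i \sqrt{178}\right)} = \frac{1}{-88647 - 78 i \sqrt{178}}$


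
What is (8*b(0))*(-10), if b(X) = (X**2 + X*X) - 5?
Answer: 400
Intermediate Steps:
b(X) = -5 + 2*X**2 (b(X) = (X**2 + X**2) - 5 = 2*X**2 - 5 = -5 + 2*X**2)
(8*b(0))*(-10) = (8*(-5 + 2*0**2))*(-10) = (8*(-5 + 2*0))*(-10) = (8*(-5 + 0))*(-10) = (8*(-5))*(-10) = -40*(-10) = 400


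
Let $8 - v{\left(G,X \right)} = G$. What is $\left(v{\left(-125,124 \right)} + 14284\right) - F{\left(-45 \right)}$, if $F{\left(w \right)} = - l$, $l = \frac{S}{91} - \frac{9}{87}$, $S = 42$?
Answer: $\frac{5435344}{377} \approx 14417.0$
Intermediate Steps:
$l = \frac{135}{377}$ ($l = \frac{42}{91} - \frac{9}{87} = 42 \cdot \frac{1}{91} - \frac{3}{29} = \frac{6}{13} - \frac{3}{29} = \frac{135}{377} \approx 0.35809$)
$v{\left(G,X \right)} = 8 - G$
$F{\left(w \right)} = - \frac{135}{377}$ ($F{\left(w \right)} = \left(-1\right) \frac{135}{377} = - \frac{135}{377}$)
$\left(v{\left(-125,124 \right)} + 14284\right) - F{\left(-45 \right)} = \left(\left(8 - -125\right) + 14284\right) - - \frac{135}{377} = \left(\left(8 + 125\right) + 14284\right) + \frac{135}{377} = \left(133 + 14284\right) + \frac{135}{377} = 14417 + \frac{135}{377} = \frac{5435344}{377}$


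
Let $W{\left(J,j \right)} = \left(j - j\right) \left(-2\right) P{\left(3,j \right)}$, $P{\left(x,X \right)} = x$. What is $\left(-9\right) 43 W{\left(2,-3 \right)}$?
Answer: $0$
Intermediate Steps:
$W{\left(J,j \right)} = 0$ ($W{\left(J,j \right)} = \left(j - j\right) \left(-2\right) 3 = 0 \left(-2\right) 3 = 0 \cdot 3 = 0$)
$\left(-9\right) 43 W{\left(2,-3 \right)} = \left(-9\right) 43 \cdot 0 = \left(-387\right) 0 = 0$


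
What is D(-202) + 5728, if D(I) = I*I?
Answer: 46532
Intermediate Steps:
D(I) = I**2
D(-202) + 5728 = (-202)**2 + 5728 = 40804 + 5728 = 46532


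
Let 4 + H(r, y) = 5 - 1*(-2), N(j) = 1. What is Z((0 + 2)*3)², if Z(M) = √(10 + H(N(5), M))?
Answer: 13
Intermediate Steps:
H(r, y) = 3 (H(r, y) = -4 + (5 - 1*(-2)) = -4 + (5 + 2) = -4 + 7 = 3)
Z(M) = √13 (Z(M) = √(10 + 3) = √13)
Z((0 + 2)*3)² = (√13)² = 13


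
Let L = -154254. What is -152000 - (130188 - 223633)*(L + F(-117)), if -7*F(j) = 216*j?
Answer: -98539377170/7 ≈ -1.4077e+10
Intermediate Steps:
F(j) = -216*j/7
-152000 - (130188 - 223633)*(L + F(-117)) = -152000 - (130188 - 223633)*(-154254 - 216/7*(-117)) = -152000 - (-93445)*(-154254 + 25272/7) = -152000 - (-93445)*(-1054506)/7 = -152000 - 1*98538313170/7 = -152000 - 98538313170/7 = -98539377170/7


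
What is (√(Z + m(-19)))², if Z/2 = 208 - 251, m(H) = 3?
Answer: -83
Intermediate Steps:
Z = -86 (Z = 2*(208 - 251) = 2*(-43) = -86)
(√(Z + m(-19)))² = (√(-86 + 3))² = (√(-83))² = (I*√83)² = -83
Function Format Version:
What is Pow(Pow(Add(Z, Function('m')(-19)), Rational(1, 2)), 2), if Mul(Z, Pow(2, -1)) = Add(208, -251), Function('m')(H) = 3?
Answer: -83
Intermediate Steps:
Z = -86 (Z = Mul(2, Add(208, -251)) = Mul(2, -43) = -86)
Pow(Pow(Add(Z, Function('m')(-19)), Rational(1, 2)), 2) = Pow(Pow(Add(-86, 3), Rational(1, 2)), 2) = Pow(Pow(-83, Rational(1, 2)), 2) = Pow(Mul(I, Pow(83, Rational(1, 2))), 2) = -83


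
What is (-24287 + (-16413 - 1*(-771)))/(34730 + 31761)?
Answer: -39929/66491 ≈ -0.60052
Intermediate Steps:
(-24287 + (-16413 - 1*(-771)))/(34730 + 31761) = (-24287 + (-16413 + 771))/66491 = (-24287 - 15642)*(1/66491) = -39929*1/66491 = -39929/66491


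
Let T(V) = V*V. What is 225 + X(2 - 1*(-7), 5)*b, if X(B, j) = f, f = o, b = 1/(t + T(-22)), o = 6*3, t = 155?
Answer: 15977/71 ≈ 225.03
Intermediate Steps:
T(V) = V²
o = 18
b = 1/639 (b = 1/(155 + (-22)²) = 1/(155 + 484) = 1/639 ≈ 0.0015649)
f = 18
X(B, j) = 18
225 + X(2 - 1*(-7), 5)*b = 225 + 18*(1/639) = 225 + 2/71 = 15977/71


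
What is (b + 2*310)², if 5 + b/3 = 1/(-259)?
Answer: 24552382864/67081 ≈ 3.6601e+5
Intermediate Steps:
b = -3888/259 (b = -15 + 3/(-259) = -15 + 3*(-1/259) = -15 - 3/259 = -3888/259 ≈ -15.012)
(b + 2*310)² = (-3888/259 + 2*310)² = (-3888/259 + 620)² = (156692/259)² = 24552382864/67081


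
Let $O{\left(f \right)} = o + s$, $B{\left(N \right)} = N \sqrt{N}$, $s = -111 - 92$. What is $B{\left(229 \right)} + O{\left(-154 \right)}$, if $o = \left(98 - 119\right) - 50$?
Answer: $-274 + 229 \sqrt{229} \approx 3191.4$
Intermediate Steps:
$o = -71$ ($o = -21 - 50 = -71$)
$s = -203$
$B{\left(N \right)} = N^{\frac{3}{2}}$
$O{\left(f \right)} = -274$ ($O{\left(f \right)} = -71 - 203 = -274$)
$B{\left(229 \right)} + O{\left(-154 \right)} = 229^{\frac{3}{2}} - 274 = 229 \sqrt{229} - 274 = -274 + 229 \sqrt{229}$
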